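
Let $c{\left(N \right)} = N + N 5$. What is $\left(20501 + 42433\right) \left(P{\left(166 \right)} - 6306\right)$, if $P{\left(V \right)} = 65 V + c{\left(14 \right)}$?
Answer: $287482512$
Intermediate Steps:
$c{\left(N \right)} = 6 N$ ($c{\left(N \right)} = N + 5 N = 6 N$)
$P{\left(V \right)} = 84 + 65 V$ ($P{\left(V \right)} = 65 V + 6 \cdot 14 = 65 V + 84 = 84 + 65 V$)
$\left(20501 + 42433\right) \left(P{\left(166 \right)} - 6306\right) = \left(20501 + 42433\right) \left(\left(84 + 65 \cdot 166\right) - 6306\right) = 62934 \left(\left(84 + 10790\right) - 6306\right) = 62934 \left(10874 - 6306\right) = 62934 \cdot 4568 = 287482512$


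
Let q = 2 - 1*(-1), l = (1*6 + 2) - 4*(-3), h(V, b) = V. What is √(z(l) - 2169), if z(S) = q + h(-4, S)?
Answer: I*√2170 ≈ 46.583*I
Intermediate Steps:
l = 20 (l = (6 + 2) + 12 = 8 + 12 = 20)
q = 3 (q = 2 + 1 = 3)
z(S) = -1 (z(S) = 3 - 4 = -1)
√(z(l) - 2169) = √(-1 - 2169) = √(-2170) = I*√2170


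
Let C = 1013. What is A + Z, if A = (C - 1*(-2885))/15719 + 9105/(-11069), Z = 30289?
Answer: 5269992509046/173993611 ≈ 30288.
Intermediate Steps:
A = -99974533/173993611 (A = (1013 - 1*(-2885))/15719 + 9105/(-11069) = (1013 + 2885)*(1/15719) + 9105*(-1/11069) = 3898*(1/15719) - 9105/11069 = 3898/15719 - 9105/11069 = -99974533/173993611 ≈ -0.57459)
A + Z = -99974533/173993611 + 30289 = 5269992509046/173993611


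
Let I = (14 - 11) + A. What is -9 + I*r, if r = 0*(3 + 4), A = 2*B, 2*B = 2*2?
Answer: -9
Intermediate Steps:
B = 2 (B = (2*2)/2 = (½)*4 = 2)
A = 4 (A = 2*2 = 4)
r = 0 (r = 0*7 = 0)
I = 7 (I = (14 - 11) + 4 = 3 + 4 = 7)
-9 + I*r = -9 + 7*0 = -9 + 0 = -9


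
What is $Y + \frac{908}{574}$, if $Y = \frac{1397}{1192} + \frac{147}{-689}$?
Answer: $\frac{598822435}{235709656} \approx 2.5405$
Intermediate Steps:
$Y = \frac{787309}{821288}$ ($Y = 1397 \cdot \frac{1}{1192} + 147 \left(- \frac{1}{689}\right) = \frac{1397}{1192} - \frac{147}{689} = \frac{787309}{821288} \approx 0.95863$)
$Y + \frac{908}{574} = \frac{787309}{821288} + \frac{908}{574} = \frac{787309}{821288} + 908 \cdot \frac{1}{574} = \frac{787309}{821288} + \frac{454}{287} = \frac{598822435}{235709656}$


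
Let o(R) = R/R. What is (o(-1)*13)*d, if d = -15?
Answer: -195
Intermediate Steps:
o(R) = 1
(o(-1)*13)*d = (1*13)*(-15) = 13*(-15) = -195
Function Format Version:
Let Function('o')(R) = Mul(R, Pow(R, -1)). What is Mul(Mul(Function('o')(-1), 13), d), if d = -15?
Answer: -195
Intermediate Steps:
Function('o')(R) = 1
Mul(Mul(Function('o')(-1), 13), d) = Mul(Mul(1, 13), -15) = Mul(13, -15) = -195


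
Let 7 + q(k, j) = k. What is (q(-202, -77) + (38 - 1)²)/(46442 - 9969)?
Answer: 1160/36473 ≈ 0.031804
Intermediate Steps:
q(k, j) = -7 + k
(q(-202, -77) + (38 - 1)²)/(46442 - 9969) = ((-7 - 202) + (38 - 1)²)/(46442 - 9969) = (-209 + 37²)/36473 = (-209 + 1369)*(1/36473) = 1160*(1/36473) = 1160/36473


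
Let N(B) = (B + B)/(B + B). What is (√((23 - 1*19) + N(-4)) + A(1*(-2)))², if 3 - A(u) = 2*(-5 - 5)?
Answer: (23 + √5)² ≈ 636.86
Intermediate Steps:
N(B) = 1 (N(B) = (2*B)/((2*B)) = (2*B)*(1/(2*B)) = 1)
A(u) = 23 (A(u) = 3 - 2*(-5 - 5) = 3 - 2*(-10) = 3 - 1*(-20) = 3 + 20 = 23)
(√((23 - 1*19) + N(-4)) + A(1*(-2)))² = (√((23 - 1*19) + 1) + 23)² = (√((23 - 19) + 1) + 23)² = (√(4 + 1) + 23)² = (√5 + 23)² = (23 + √5)²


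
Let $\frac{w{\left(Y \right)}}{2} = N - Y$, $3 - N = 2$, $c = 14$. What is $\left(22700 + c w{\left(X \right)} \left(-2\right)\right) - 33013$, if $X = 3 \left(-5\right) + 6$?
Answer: $-10873$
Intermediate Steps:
$X = -9$ ($X = -15 + 6 = -9$)
$N = 1$ ($N = 3 - 2 = 1$)
$w{\left(Y \right)} = 2 - 2 Y$ ($w{\left(Y \right)} = 2 \left(1 - Y\right) = 2 - 2 Y$)
$\left(22700 + c w{\left(X \right)} \left(-2\right)\right) - 33013 = \left(22700 + 14 \left(2 - -18\right) \left(-2\right)\right) - 33013 = \left(22700 + 14 \left(2 + 18\right) \left(-2\right)\right) - 33013 = \left(22700 + 14 \cdot 20 \left(-2\right)\right) - 33013 = \left(22700 + 280 \left(-2\right)\right) - 33013 = \left(22700 - 560\right) - 33013 = 22140 - 33013 = -10873$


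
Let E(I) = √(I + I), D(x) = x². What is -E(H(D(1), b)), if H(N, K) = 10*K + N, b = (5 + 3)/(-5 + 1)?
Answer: -I*√38 ≈ -6.1644*I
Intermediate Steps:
b = -2 (b = 8/(-4) = 8*(-¼) = -2)
H(N, K) = N + 10*K
E(I) = √2*√I (E(I) = √(2*I) = √2*√I)
-E(H(D(1), b)) = -√2*√(1² + 10*(-2)) = -√2*√(1 - 20) = -√2*√(-19) = -√2*I*√19 = -I*√38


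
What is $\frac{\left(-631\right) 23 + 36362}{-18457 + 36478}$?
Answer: $\frac{7283}{6007} \approx 1.2124$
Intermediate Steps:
$\frac{\left(-631\right) 23 + 36362}{-18457 + 36478} = \frac{-14513 + 36362}{18021} = 21849 \cdot \frac{1}{18021} = \frac{7283}{6007}$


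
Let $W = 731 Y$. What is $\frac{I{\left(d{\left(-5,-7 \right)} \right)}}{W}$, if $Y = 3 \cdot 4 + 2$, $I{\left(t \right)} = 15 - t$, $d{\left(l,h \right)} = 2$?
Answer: $\frac{13}{10234} \approx 0.0012703$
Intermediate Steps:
$Y = 14$ ($Y = 12 + 2 = 14$)
$W = 10234$ ($W = 731 \cdot 14 = 10234$)
$\frac{I{\left(d{\left(-5,-7 \right)} \right)}}{W} = \frac{15 - 2}{10234} = \left(15 - 2\right) \frac{1}{10234} = 13 \cdot \frac{1}{10234} = \frac{13}{10234}$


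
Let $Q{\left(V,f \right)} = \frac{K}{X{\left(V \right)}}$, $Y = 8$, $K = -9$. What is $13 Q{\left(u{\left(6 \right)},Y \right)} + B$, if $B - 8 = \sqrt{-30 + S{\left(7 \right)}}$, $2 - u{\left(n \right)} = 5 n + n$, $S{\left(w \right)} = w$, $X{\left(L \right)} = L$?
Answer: $\frac{389}{34} + i \sqrt{23} \approx 11.441 + 4.7958 i$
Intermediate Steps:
$u{\left(n \right)} = 2 - 6 n$ ($u{\left(n \right)} = 2 - \left(5 n + n\right) = 2 - 6 n$)
$Q{\left(V,f \right)} = - \frac{9}{V}$
$B = 8 + i \sqrt{23}$ ($B = 8 + \sqrt{-30 + 7} = 8 + \sqrt{-23} = 8 + i \sqrt{23} \approx 8.0 + 4.7958 i$)
$13 Q{\left(u{\left(6 \right)},Y \right)} + B = 13 \left(- \frac{9}{2 - 36}\right) + \left(8 + i \sqrt{23}\right) = 13 \left(- \frac{9}{-34}\right) + \left(8 + i \sqrt{23}\right) = 13 \left(\left(-9\right) \left(- \frac{1}{34}\right)\right) + \left(8 + i \sqrt{23}\right) = 13 \cdot \frac{9}{34} + \left(8 + i \sqrt{23}\right) = \frac{117}{34} + \left(8 + i \sqrt{23}\right) = \frac{389}{34} + i \sqrt{23}$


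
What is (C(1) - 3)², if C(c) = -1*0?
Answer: 9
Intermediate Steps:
C(c) = 0
(C(1) - 3)² = (0 - 3)² = (-3)² = 9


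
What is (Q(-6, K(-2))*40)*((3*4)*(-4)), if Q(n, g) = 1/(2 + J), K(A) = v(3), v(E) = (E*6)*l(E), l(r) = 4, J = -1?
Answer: -1920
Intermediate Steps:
v(E) = 24*E (v(E) = (E*6)*4 = (6*E)*4 = 24*E)
K(A) = 72 (K(A) = 24*3 = 72)
Q(n, g) = 1 (Q(n, g) = 1/(2 - 1) = 1/1 = 1)
(Q(-6, K(-2))*40)*((3*4)*(-4)) = (1*40)*((3*4)*(-4)) = 40*(12*(-4)) = 40*(-48) = -1920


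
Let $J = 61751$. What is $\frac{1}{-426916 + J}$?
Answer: $- \frac{1}{365165} \approx -2.7385 \cdot 10^{-6}$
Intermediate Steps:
$\frac{1}{-426916 + J} = \frac{1}{-426916 + 61751} = \frac{1}{-365165} = - \frac{1}{365165}$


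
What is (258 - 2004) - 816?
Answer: -2562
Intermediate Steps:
(258 - 2004) - 816 = -1746 - 816 = -2562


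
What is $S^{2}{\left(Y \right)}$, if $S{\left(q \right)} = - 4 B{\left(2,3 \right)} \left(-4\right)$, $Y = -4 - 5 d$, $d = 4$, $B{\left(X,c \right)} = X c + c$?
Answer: $20736$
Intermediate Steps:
$B{\left(X,c \right)} = c + X c$
$Y = -24$ ($Y = -4 - 20 = -24$)
$S{\left(q \right)} = 144$ ($S{\left(q \right)} = - 4 \cdot 3 \left(1 + 2\right) \left(-4\right) = - 4 \cdot 3 \cdot 3 \left(-4\right) = \left(-4\right) 9 \left(-4\right) = \left(-36\right) \left(-4\right) = 144$)
$S^{2}{\left(Y \right)} = 144^{2} = 20736$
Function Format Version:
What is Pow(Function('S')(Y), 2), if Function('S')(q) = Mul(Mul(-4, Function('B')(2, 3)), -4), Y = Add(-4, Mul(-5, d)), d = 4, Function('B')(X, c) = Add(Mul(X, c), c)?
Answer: 20736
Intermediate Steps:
Function('B')(X, c) = Add(c, Mul(X, c))
Y = -24 (Y = Add(-4, Mul(-5, 4)) = Add(-4, -20) = -24)
Function('S')(q) = 144 (Function('S')(q) = Mul(Mul(-4, Mul(3, Add(1, 2))), -4) = Mul(Mul(-4, Mul(3, 3)), -4) = Mul(Mul(-4, 9), -4) = Mul(-36, -4) = 144)
Pow(Function('S')(Y), 2) = Pow(144, 2) = 20736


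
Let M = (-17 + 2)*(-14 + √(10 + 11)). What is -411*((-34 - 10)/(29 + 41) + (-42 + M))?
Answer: -2407638/35 + 6165*√21 ≈ -40538.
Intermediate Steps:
M = 210 - 15*√21 (M = -15*(-14 + √21) = 210 - 15*√21 ≈ 141.26)
-411*((-34 - 10)/(29 + 41) + (-42 + M)) = -411*((-34 - 10)/(29 + 41) + (-42 + (210 - 15*√21))) = -411*(-44/70 + (168 - 15*√21)) = -411*(-44*1/70 + (168 - 15*√21)) = -411*(-22/35 + (168 - 15*√21)) = -411*(5858/35 - 15*√21) = -2407638/35 + 6165*√21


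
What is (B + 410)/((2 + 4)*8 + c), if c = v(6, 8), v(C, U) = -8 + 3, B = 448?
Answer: 858/43 ≈ 19.953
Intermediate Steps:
v(C, U) = -5
c = -5
(B + 410)/((2 + 4)*8 + c) = (448 + 410)/((2 + 4)*8 - 5) = 858/(6*8 - 5) = 858/(48 - 5) = 858/43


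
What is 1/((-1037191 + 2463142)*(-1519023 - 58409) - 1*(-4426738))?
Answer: -1/2249336311094 ≈ -4.4458e-13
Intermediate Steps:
1/((-1037191 + 2463142)*(-1519023 - 58409) - 1*(-4426738)) = 1/(1425951*(-1577432) + 4426738) = 1/(-2249340737832 + 4426738) = 1/(-2249336311094) = -1/2249336311094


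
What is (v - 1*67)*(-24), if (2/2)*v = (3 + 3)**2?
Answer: 744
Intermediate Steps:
v = 36 (v = (3 + 3)**2 = 6**2 = 36)
(v - 1*67)*(-24) = (36 - 1*67)*(-24) = (36 - 67)*(-24) = -31*(-24) = 744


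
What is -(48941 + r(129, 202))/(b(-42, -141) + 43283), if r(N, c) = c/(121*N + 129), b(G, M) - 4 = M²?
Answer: -27508345/35504928 ≈ -0.77478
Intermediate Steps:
b(G, M) = 4 + M²
r(N, c) = c/(129 + 121*N)
-(48941 + r(129, 202))/(b(-42, -141) + 43283) = -(48941 + 202/(129 + 121*129))/((4 + (-141)²) + 43283) = -(48941 + 202/(129 + 15609))/((4 + 19881) + 43283) = -(48941 + 202/15738)/(19885 + 43283) = -(48941 + 202*(1/15738))/63168 = -(48941 + 101/7869)/63168 = -385116830/(7869*63168) = -1*27508345/35504928 = -27508345/35504928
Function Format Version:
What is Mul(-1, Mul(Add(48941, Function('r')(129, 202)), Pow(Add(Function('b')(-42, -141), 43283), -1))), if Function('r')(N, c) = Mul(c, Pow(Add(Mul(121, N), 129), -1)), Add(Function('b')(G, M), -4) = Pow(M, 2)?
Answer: Rational(-27508345, 35504928) ≈ -0.77478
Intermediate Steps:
Function('b')(G, M) = Add(4, Pow(M, 2))
Function('r')(N, c) = Mul(c, Pow(Add(129, Mul(121, N)), -1))
Mul(-1, Mul(Add(48941, Function('r')(129, 202)), Pow(Add(Function('b')(-42, -141), 43283), -1))) = Mul(-1, Mul(Add(48941, Mul(202, Pow(Add(129, Mul(121, 129)), -1))), Pow(Add(Add(4, Pow(-141, 2)), 43283), -1))) = Mul(-1, Mul(Add(48941, Mul(202, Pow(Add(129, 15609), -1))), Pow(Add(Add(4, 19881), 43283), -1))) = Mul(-1, Mul(Add(48941, Mul(202, Pow(15738, -1))), Pow(Add(19885, 43283), -1))) = Mul(-1, Mul(Add(48941, Mul(202, Rational(1, 15738))), Pow(63168, -1))) = Mul(-1, Mul(Add(48941, Rational(101, 7869)), Rational(1, 63168))) = Mul(-1, Mul(Rational(385116830, 7869), Rational(1, 63168))) = Mul(-1, Rational(27508345, 35504928)) = Rational(-27508345, 35504928)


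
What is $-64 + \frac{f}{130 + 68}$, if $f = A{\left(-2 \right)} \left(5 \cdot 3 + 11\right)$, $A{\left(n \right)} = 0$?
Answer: $-64$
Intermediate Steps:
$f = 0$ ($f = 0 \left(5 \cdot 3 + 11\right) = 0 \left(15 + 11\right) = 0 \cdot 26 = 0$)
$-64 + \frac{f}{130 + 68} = -64 + \frac{0}{130 + 68} = -64 + \frac{0}{198} = -64 + 0 \cdot \frac{1}{198} = -64 + 0 = -64$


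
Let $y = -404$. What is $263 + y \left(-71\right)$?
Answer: $28947$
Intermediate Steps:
$263 + y \left(-71\right) = 263 - -28684 = 263 + 28684 = 28947$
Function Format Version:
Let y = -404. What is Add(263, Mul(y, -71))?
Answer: 28947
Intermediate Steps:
Add(263, Mul(y, -71)) = Add(263, Mul(-404, -71)) = Add(263, 28684) = 28947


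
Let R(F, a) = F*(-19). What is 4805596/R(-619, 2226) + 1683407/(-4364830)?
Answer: 20955811038953/51334765630 ≈ 408.22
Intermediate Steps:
R(F, a) = -19*F
4805596/R(-619, 2226) + 1683407/(-4364830) = 4805596/((-19*(-619))) + 1683407/(-4364830) = 4805596/11761 + 1683407*(-1/4364830) = 4805596*(1/11761) - 1683407/4364830 = 4805596/11761 - 1683407/4364830 = 20955811038953/51334765630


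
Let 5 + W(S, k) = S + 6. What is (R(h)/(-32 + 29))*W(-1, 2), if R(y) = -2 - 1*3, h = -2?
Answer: 0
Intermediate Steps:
W(S, k) = 1 + S (W(S, k) = -5 + (S + 6) = -5 + (6 + S) = 1 + S)
R(y) = -5 (R(y) = -2 - 3 = -5)
(R(h)/(-32 + 29))*W(-1, 2) = (-5/(-32 + 29))*(1 - 1) = -5/(-3)*0 = -5*(-⅓)*0 = (5/3)*0 = 0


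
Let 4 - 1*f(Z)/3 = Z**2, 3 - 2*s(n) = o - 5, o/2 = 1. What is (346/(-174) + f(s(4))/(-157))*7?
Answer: -180992/13659 ≈ -13.251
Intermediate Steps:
o = 2 (o = 2*1 = 2)
s(n) = 3 (s(n) = 3/2 - (2 - 5)/2 = 3/2 - 1/2*(-3) = 3/2 + 3/2 = 3)
f(Z) = 12 - 3*Z**2
(346/(-174) + f(s(4))/(-157))*7 = (346/(-174) + (12 - 3*3**2)/(-157))*7 = (346*(-1/174) + (12 - 3*9)*(-1/157))*7 = (-173/87 + (12 - 27)*(-1/157))*7 = (-173/87 - 15*(-1/157))*7 = (-173/87 + 15/157)*7 = -25856/13659*7 = -180992/13659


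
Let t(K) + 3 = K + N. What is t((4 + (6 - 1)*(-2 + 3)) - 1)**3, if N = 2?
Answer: 343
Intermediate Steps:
t(K) = -1 + K (t(K) = -3 + (K + 2) = -3 + (2 + K) = -1 + K)
t((4 + (6 - 1)*(-2 + 3)) - 1)**3 = (-1 + ((4 + (6 - 1)*(-2 + 3)) - 1))**3 = (-1 + ((4 + 5*1) - 1))**3 = (-1 + ((4 + 5) - 1))**3 = (-1 + (9 - 1))**3 = (-1 + 8)**3 = 7**3 = 343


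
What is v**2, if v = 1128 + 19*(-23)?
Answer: 477481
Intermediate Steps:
v = 691 (v = 1128 - 437 = 691)
v**2 = 691**2 = 477481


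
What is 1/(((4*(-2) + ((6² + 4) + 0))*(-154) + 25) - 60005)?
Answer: -1/64908 ≈ -1.5406e-5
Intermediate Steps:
1/(((4*(-2) + ((6² + 4) + 0))*(-154) + 25) - 60005) = 1/(((-8 + ((36 + 4) + 0))*(-154) + 25) - 60005) = 1/(((-8 + (40 + 0))*(-154) + 25) - 60005) = 1/(((-8 + 40)*(-154) + 25) - 60005) = 1/((32*(-154) + 25) - 60005) = 1/((-4928 + 25) - 60005) = 1/(-4903 - 60005) = 1/(-64908) = -1/64908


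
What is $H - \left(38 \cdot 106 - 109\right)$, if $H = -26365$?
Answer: $-30284$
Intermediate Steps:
$H - \left(38 \cdot 106 - 109\right) = -26365 - \left(38 \cdot 106 - 109\right) = -26365 - \left(4028 - 109\right) = -26365 - 3919 = -30284$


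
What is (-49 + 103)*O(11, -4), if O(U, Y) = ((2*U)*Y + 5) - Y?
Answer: -4266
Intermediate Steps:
O(U, Y) = 5 - Y + 2*U*Y (O(U, Y) = (2*U*Y + 5) - Y = (5 + 2*U*Y) - Y = 5 - Y + 2*U*Y)
(-49 + 103)*O(11, -4) = (-49 + 103)*(5 - 1*(-4) + 2*11*(-4)) = 54*(5 + 4 - 88) = 54*(-79) = -4266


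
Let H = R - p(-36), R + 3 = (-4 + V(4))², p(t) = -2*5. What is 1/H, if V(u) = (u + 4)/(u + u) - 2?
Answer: 1/32 ≈ 0.031250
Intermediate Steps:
V(u) = -2 + (4 + u)/(2*u) (V(u) = (4 + u)/((2*u)) - 2 = (4 + u)*(1/(2*u)) - 2 = (4 + u)/(2*u) - 2 = -2 + (4 + u)/(2*u))
p(t) = -10
R = 22 (R = -3 + (-4 + (-3/2 + 2/4))² = -3 + (-4 + (-3/2 + 2*(¼)))² = -3 + (-4 + (-3/2 + ½))² = -3 + (-4 - 1)² = -3 + (-5)² = -3 + 25 = 22)
H = 32 (H = 22 - 1*(-10) = 22 + 10 = 32)
1/H = 1/32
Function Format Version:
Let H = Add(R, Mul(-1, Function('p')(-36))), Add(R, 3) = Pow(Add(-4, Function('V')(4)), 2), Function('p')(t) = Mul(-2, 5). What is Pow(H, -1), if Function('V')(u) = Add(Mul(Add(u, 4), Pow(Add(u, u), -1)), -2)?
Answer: Rational(1, 32) ≈ 0.031250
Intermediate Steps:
Function('V')(u) = Add(-2, Mul(Rational(1, 2), Pow(u, -1), Add(4, u))) (Function('V')(u) = Add(Mul(Add(4, u), Pow(Mul(2, u), -1)), -2) = Add(Mul(Add(4, u), Mul(Rational(1, 2), Pow(u, -1))), -2) = Add(Mul(Rational(1, 2), Pow(u, -1), Add(4, u)), -2) = Add(-2, Mul(Rational(1, 2), Pow(u, -1), Add(4, u))))
Function('p')(t) = -10
R = 22 (R = Add(-3, Pow(Add(-4, Add(Rational(-3, 2), Mul(2, Pow(4, -1)))), 2)) = Add(-3, Pow(Add(-4, Add(Rational(-3, 2), Mul(2, Rational(1, 4)))), 2)) = Add(-3, Pow(Add(-4, Add(Rational(-3, 2), Rational(1, 2))), 2)) = Add(-3, Pow(Add(-4, -1), 2)) = Add(-3, Pow(-5, 2)) = Add(-3, 25) = 22)
H = 32 (H = Add(22, Mul(-1, -10)) = Add(22, 10) = 32)
Pow(H, -1) = Pow(32, -1) = Rational(1, 32)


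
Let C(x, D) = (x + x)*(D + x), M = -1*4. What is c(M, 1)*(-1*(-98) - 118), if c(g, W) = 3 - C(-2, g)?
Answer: 420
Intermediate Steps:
M = -4
C(x, D) = 2*x*(D + x) (C(x, D) = (2*x)*(D + x) = 2*x*(D + x))
c(g, W) = -5 + 4*g (c(g, W) = 3 - 2*(-2)*(g - 2) = 3 - 2*(-2)*(-2 + g) = 3 - (8 - 4*g) = 3 + (-8 + 4*g) = -5 + 4*g)
c(M, 1)*(-1*(-98) - 118) = (-5 + 4*(-4))*(-1*(-98) - 118) = (-5 - 16)*(98 - 118) = -21*(-20) = 420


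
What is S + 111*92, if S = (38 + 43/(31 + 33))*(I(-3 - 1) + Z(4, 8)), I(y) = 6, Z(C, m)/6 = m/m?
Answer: 170817/16 ≈ 10676.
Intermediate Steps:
Z(C, m) = 6 (Z(C, m) = 6*(m/m) = 6*1 = 6)
S = 7425/16 (S = (38 + 43/(31 + 33))*(6 + 6) = (38 + 43/64)*12 = (2475/64)*12 = 7425/16 ≈ 464.06)
S + 111*92 = 7425/16 + 111*92 = 7425/16 + 10212 = 170817/16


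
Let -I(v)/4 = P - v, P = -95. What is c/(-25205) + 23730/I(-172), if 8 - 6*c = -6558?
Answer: -128239651/1663530 ≈ -77.089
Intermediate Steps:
c = 3283/3 (c = 4/3 - ⅙*(-6558) = 4/3 + 1093 = 3283/3 ≈ 1094.3)
I(v) = 380 + 4*v (I(v) = -4*(-95 - v) = 380 + 4*v)
c/(-25205) + 23730/I(-172) = (3283/3)/(-25205) + 23730/(380 + 4*(-172)) = (3283/3)*(-1/25205) + 23730/(380 - 688) = -3283/75615 + 23730/(-308) = -3283/75615 + 23730*(-1/308) = -3283/75615 - 1695/22 = -128239651/1663530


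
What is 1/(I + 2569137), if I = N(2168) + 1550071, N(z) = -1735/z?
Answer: 2168/8930441209 ≈ 2.4277e-7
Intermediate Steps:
I = 3360552193/2168 (I = -1735/2168 + 1550071 = 3360552193/2168 ≈ 1.5501e+6)
1/(I + 2569137) = 1/(3360552193/2168 + 2569137) = 1/(8930441209/2168) = 2168/8930441209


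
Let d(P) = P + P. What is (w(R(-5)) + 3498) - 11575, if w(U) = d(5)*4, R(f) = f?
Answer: -8037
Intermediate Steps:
d(P) = 2*P
w(U) = 40 (w(U) = (2*5)*4 = 10*4 = 40)
(w(R(-5)) + 3498) - 11575 = (40 + 3498) - 11575 = 3538 - 11575 = -8037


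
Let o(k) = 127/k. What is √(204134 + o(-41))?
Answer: √343144047/41 ≈ 451.81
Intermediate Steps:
√(204134 + o(-41)) = √(204134 + 127/(-41)) = √(204134 + 127*(-1/41)) = √(204134 - 127/41) = √(8369367/41) = √343144047/41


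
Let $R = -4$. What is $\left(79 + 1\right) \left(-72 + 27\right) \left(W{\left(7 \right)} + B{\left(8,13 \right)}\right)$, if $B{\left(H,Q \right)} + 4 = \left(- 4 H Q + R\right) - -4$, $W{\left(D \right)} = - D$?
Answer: $1537200$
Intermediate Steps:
$B{\left(H,Q \right)} = -4 - 4 H Q$ ($B{\left(H,Q \right)} = -4 + \left(\left(- 4 H Q - 4\right) - -4\right) = -4 + \left(\left(- 4 H Q - 4\right) + 4\right) = -4 + \left(\left(-4 - 4 H Q\right) + 4\right) = -4 - 4 H Q$)
$\left(79 + 1\right) \left(-72 + 27\right) \left(W{\left(7 \right)} + B{\left(8,13 \right)}\right) = \left(79 + 1\right) \left(-72 + 27\right) \left(\left(-1\right) 7 - \left(4 + 32 \cdot 13\right)\right) = 80 \left(-45\right) \left(-7 - 420\right) = - 3600 \left(-7 - 420\right) = \left(-3600\right) \left(-427\right) = 1537200$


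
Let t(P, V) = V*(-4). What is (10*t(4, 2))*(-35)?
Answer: 2800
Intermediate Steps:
t(P, V) = -4*V
(10*t(4, 2))*(-35) = (10*(-4*2))*(-35) = (10*(-8))*(-35) = -80*(-35) = 2800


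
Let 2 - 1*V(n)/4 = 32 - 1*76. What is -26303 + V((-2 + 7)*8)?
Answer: -26119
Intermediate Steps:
V(n) = 184 (V(n) = 8 - 4*(32 - 1*76) = 8 - 4*(32 - 76) = 8 - 4*(-44) = 8 + 176 = 184)
-26303 + V((-2 + 7)*8) = -26303 + 184 = -26119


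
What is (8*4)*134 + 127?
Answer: 4415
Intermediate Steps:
(8*4)*134 + 127 = 32*134 + 127 = 4288 + 127 = 4415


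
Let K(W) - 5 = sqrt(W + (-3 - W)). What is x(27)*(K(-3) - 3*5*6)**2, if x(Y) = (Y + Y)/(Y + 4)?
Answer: 389988/31 - 9180*I*sqrt(3)/31 ≈ 12580.0 - 512.91*I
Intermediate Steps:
K(W) = 5 + I*sqrt(3) (K(W) = 5 + sqrt(W + (-3 - W)) = 5 + sqrt(-3) = 5 + I*sqrt(3))
x(Y) = 2*Y/(4 + Y) (x(Y) = (2*Y)/(4 + Y) = 2*Y/(4 + Y))
x(27)*(K(-3) - 3*5*6)**2 = (2*27/(4 + 27))*((5 + I*sqrt(3)) - 3*5*6)**2 = (2*27/31)*((5 + I*sqrt(3)) - 15*6)**2 = (2*27*(1/31))*((5 + I*sqrt(3)) - 90)**2 = 54*(-85 + I*sqrt(3))**2/31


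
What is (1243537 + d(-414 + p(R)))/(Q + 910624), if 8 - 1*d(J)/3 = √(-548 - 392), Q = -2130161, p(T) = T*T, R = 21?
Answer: -113051/110867 + 6*I*√235/1219537 ≈ -1.0197 + 7.5421e-5*I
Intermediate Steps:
p(T) = T²
d(J) = 24 - 6*I*√235 (d(J) = 24 - 3*√(-548 - 392) = 24 - 6*I*√235)
(1243537 + d(-414 + p(R)))/(Q + 910624) = (1243537 + (24 - 6*I*√235))/(-2130161 + 910624) = (1243561 - 6*I*√235)/(-1219537) = (1243561 - 6*I*√235)*(-1/1219537) = -113051/110867 + 6*I*√235/1219537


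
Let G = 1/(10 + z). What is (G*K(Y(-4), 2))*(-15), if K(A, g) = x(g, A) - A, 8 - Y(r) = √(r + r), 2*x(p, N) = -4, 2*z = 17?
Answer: 300/37 - 60*I*√2/37 ≈ 8.1081 - 2.2933*I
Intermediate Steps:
z = 17/2 (z = (½)*17 = 17/2 ≈ 8.5000)
G = 2/37 (G = 1/(10 + 17/2) = 1/(37/2) = 2/37 ≈ 0.054054)
x(p, N) = -2 (x(p, N) = (½)*(-4) = -2)
Y(r) = 8 - √2*√r (Y(r) = 8 - √(r + r) = 8 - √(2*r) = 8 - √2*√r)
K(A, g) = -2 - A
(G*K(Y(-4), 2))*(-15) = (2*(-2 - (8 - √2*√(-4)))/37)*(-15) = (2*(-2 - (8 - √2*2*I))/37)*(-15) = (2*(-2 - (8 - 2*I*√2))/37)*(-15) = (2*(-2 + (-8 + 2*I*√2))/37)*(-15) = (2*(-10 + 2*I*√2)/37)*(-15) = (-20/37 + 4*I*√2/37)*(-15) = 300/37 - 60*I*√2/37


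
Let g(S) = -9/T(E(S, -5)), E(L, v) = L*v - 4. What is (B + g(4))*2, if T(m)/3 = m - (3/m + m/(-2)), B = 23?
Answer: 13250/287 ≈ 46.167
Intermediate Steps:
E(L, v) = -4 + L*v
T(m) = -9/m + 9*m/2 (T(m) = 3*(m - (3/m + m/(-2))) = 3*(m - (3/m + m*(-½))) = 3*(m - (3/m - m/2)) = 3*(m + (m/2 - 3/m)) = 3*(-3/m + 3*m/2) = -9/m + 9*m/2)
g(S) = -9/(-18 - 9/(-4 - 5*S) - 45*S/2) (g(S) = -9/(-9/(-4 + S*(-5)) + 9*(-4 + S*(-5))/2) = -9/(-9/(-4 - 5*S) + 9*(-4 - 5*S)/2) = -9/(-9/(-4 - 5*S) + (-18 - 45*S/2)) = -9/(-18 - 9/(-4 - 5*S) - 45*S/2))
(B + g(4))*2 = (23 + 2*(4 + 5*4)/(-2 + (4 + 5*4)²))*2 = (23 + 2*(4 + 20)/(-2 + (4 + 20)²))*2 = (23 + 2*24/(-2 + 24²))*2 = (23 + 2*24/(-2 + 576))*2 = (23 + 2*24/574)*2 = (23 + 2*(1/574)*24)*2 = (23 + 24/287)*2 = (6625/287)*2 = 13250/287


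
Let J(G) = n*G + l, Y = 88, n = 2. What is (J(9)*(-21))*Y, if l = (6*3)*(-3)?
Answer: 66528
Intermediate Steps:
l = -54 (l = 18*(-3) = -54)
J(G) = -54 + 2*G (J(G) = 2*G - 54 = -54 + 2*G)
(J(9)*(-21))*Y = ((-54 + 2*9)*(-21))*88 = ((-54 + 18)*(-21))*88 = -36*(-21)*88 = 756*88 = 66528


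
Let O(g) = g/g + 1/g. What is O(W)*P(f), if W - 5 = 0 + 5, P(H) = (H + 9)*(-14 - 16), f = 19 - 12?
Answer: -528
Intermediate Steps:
f = 7
P(H) = -270 - 30*H (P(H) = (9 + H)*(-30) = -270 - 30*H)
W = 10 (W = 5 + (0 + 5) = 5 + 5 = 10)
O(g) = 1 + 1/g
O(W)*P(f) = ((1 + 10)/10)*(-270 - 30*7) = ((⅒)*11)*(-270 - 210) = (11/10)*(-480) = -528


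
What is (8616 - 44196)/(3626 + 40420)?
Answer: -5930/7341 ≈ -0.80779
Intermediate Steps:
(8616 - 44196)/(3626 + 40420) = -35580/44046 = -35580*1/44046 = -5930/7341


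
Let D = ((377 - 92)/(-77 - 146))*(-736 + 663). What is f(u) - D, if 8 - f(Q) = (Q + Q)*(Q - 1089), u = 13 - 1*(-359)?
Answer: 118939883/223 ≈ 5.3336e+5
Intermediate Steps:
u = 372 (u = 13 + 359 = 372)
f(Q) = 8 - 2*Q*(-1089 + Q) (f(Q) = 8 - (Q + Q)*(Q - 1089) = 8 - 2*Q*(-1089 + Q))
D = 20805/223 (D = (285/(-223))*(-73) = (285*(-1/223))*(-73) = -285/223*(-73) = 20805/223 ≈ 93.296)
f(u) - D = (8 - 2*372**2 + 2178*372) - 1*20805/223 = (8 - 2*138384 + 810216) - 20805/223 = (8 - 276768 + 810216) - 20805/223 = 533456 - 20805/223 = 118939883/223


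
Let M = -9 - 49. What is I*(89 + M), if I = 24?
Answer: 744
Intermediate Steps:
M = -58
I*(89 + M) = 24*(89 - 58) = 24*31 = 744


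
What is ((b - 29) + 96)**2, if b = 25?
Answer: 8464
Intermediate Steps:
((b - 29) + 96)**2 = ((25 - 29) + 96)**2 = (-4 + 96)**2 = 92**2 = 8464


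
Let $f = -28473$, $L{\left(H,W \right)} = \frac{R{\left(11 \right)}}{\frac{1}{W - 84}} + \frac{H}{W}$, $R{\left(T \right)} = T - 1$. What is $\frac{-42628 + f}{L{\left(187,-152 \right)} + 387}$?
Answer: $\frac{10807352}{300083} \approx 36.015$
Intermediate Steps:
$R{\left(T \right)} = -1 + T$
$L{\left(H,W \right)} = -840 + 10 W + \frac{H}{W}$ ($L{\left(H,W \right)} = \frac{-1 + 11}{\frac{1}{W - 84}} + \frac{H}{W} = \frac{10}{\frac{1}{-84 + W}} + \frac{H}{W} = 10 \left(-84 + W\right) + \frac{H}{W} = \left(-840 + 10 W\right) + \frac{H}{W} = -840 + 10 W + \frac{H}{W}$)
$\frac{-42628 + f}{L{\left(187,-152 \right)} + 387} = \frac{-42628 - 28473}{\left(-840 + 10 \left(-152\right) + \frac{187}{-152}\right) + 387} = - \frac{71101}{\left(-840 - 1520 + 187 \left(- \frac{1}{152}\right)\right) + 387} = - \frac{71101}{\left(-840 - 1520 - \frac{187}{152}\right) + 387} = - \frac{71101}{- \frac{358907}{152} + 387} = - \frac{71101}{- \frac{300083}{152}} = \left(-71101\right) \left(- \frac{152}{300083}\right) = \frac{10807352}{300083}$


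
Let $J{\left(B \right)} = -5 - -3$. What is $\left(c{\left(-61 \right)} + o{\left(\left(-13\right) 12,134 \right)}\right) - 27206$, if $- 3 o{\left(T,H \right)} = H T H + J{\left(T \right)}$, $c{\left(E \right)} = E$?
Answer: $\frac{2719337}{3} \approx 9.0645 \cdot 10^{5}$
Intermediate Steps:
$J{\left(B \right)} = -2$ ($J{\left(B \right)} = -5 + 3 = -2$)
$o{\left(T,H \right)} = \frac{2}{3} - \frac{T H^{2}}{3}$ ($o{\left(T,H \right)} = - \frac{H T H - 2}{3} = - \frac{T H^{2} - 2}{3} = - \frac{-2 + T H^{2}}{3} = \frac{2}{3} - \frac{T H^{2}}{3}$)
$\left(c{\left(-61 \right)} + o{\left(\left(-13\right) 12,134 \right)}\right) - 27206 = \left(-61 - \left(- \frac{2}{3} + \frac{\left(-13\right) 12 \cdot 134^{2}}{3}\right)\right) - 27206 = \left(-61 - \left(- \frac{2}{3} - 933712\right)\right) - 27206 = \left(-61 + \left(\frac{2}{3} + 933712\right)\right) - 27206 = \left(-61 + \frac{2801138}{3}\right) - 27206 = \frac{2800955}{3} - 27206 = \frac{2719337}{3}$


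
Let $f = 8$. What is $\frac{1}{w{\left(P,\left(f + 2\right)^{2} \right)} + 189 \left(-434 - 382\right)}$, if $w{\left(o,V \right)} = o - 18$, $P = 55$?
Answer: $- \frac{1}{154187} \approx -6.4856 \cdot 10^{-6}$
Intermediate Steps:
$w{\left(o,V \right)} = -18 + o$
$\frac{1}{w{\left(P,\left(f + 2\right)^{2} \right)} + 189 \left(-434 - 382\right)} = \frac{1}{\left(-18 + 55\right) + 189 \left(-434 - 382\right)} = \frac{1}{37 + 189 \left(-816\right)} = \frac{1}{37 - 154224} = \frac{1}{-154187} = - \frac{1}{154187}$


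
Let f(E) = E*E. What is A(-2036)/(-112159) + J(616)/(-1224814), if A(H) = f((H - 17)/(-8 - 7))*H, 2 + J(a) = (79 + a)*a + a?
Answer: 5249869780416043/15454565260425 ≈ 339.70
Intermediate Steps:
J(a) = -2 + a + a*(79 + a) (J(a) = -2 + ((79 + a)*a + a) = -2 + (a*(79 + a) + a) = -2 + (a + a*(79 + a)) = -2 + a + a*(79 + a))
f(E) = E**2
A(H) = H*(17/15 - H/15)**2 (A(H) = ((H - 17)/(-8 - 7))**2*H = ((-17 + H)/(-15))**2*H = ((-17 + H)*(-1/15))**2*H = (17/15 - H/15)**2*H = H*(17/15 - H/15)**2)
A(-2036)/(-112159) + J(616)/(-1224814) = ((1/225)*(-2036)*(-17 - 2036)**2)/(-112159) + (-2 + 616**2 + 80*616)/(-1224814) = ((1/225)*(-2036)*(-2053)**2)*(-1/112159) + (-2 + 379456 + 49280)*(-1/1224814) = ((1/225)*(-2036)*4214809)*(-1/112159) + 428734*(-1/1224814) = -8581351124/225*(-1/112159) - 214367/612407 = 8581351124/25235775 - 214367/612407 = 5249869780416043/15454565260425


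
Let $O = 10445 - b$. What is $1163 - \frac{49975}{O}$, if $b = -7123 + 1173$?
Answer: $\frac{3803482}{3279} \approx 1160.0$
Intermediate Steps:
$b = -5950$
$O = 16395$ ($O = 10445 - -5950 = 10445 + 5950 = 16395$)
$1163 - \frac{49975}{O} = 1163 - \frac{49975}{16395} = 1163 - \frac{9995}{3279} = \frac{3803482}{3279}$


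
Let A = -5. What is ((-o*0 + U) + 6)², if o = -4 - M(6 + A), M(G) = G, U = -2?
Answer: 16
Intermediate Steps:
o = -5 (o = -4 - (6 - 5) = -4 - 1*1 = -4 - 1 = -5)
((-o*0 + U) + 6)² = ((-1*(-5)*0 - 2) + 6)² = ((5*0 - 2) + 6)² = ((0 - 2) + 6)² = (-2 + 6)² = 4² = 16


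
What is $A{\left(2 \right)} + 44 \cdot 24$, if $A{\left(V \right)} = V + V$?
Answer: $1060$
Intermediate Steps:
$A{\left(V \right)} = 2 V$
$A{\left(2 \right)} + 44 \cdot 24 = 2 \cdot 2 + 44 \cdot 24 = 4 + 1056 = 1060$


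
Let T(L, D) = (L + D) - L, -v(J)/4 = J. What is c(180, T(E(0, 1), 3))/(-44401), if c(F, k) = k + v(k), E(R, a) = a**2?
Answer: 9/44401 ≈ 0.00020270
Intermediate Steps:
v(J) = -4*J
T(L, D) = D (T(L, D) = (D + L) - L = D)
c(F, k) = -3*k (c(F, k) = k - 4*k = -3*k)
c(180, T(E(0, 1), 3))/(-44401) = -3*3/(-44401) = -9*(-1/44401) = 9/44401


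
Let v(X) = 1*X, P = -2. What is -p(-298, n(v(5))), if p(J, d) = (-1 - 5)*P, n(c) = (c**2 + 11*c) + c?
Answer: -12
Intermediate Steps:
v(X) = X
n(c) = c**2 + 12*c
p(J, d) = 12 (p(J, d) = (-1 - 5)*(-2) = -6*(-2) = 12)
-p(-298, n(v(5))) = -1*12 = -12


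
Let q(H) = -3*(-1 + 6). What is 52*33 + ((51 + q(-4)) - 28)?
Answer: 1724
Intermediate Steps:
q(H) = -15 (q(H) = -3*5 = -15)
52*33 + ((51 + q(-4)) - 28) = 52*33 + ((51 - 15) - 28) = 1716 + (36 - 28) = 1716 + 8 = 1724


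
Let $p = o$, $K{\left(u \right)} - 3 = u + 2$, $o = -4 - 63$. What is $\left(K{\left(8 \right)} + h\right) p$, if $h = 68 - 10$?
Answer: $-4757$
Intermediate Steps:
$o = -67$ ($o = -4 - 63 = -67$)
$K{\left(u \right)} = 5 + u$ ($K{\left(u \right)} = 3 + \left(u + 2\right) = 3 + \left(2 + u\right) = 5 + u$)
$p = -67$
$h = 58$
$\left(K{\left(8 \right)} + h\right) p = \left(\left(5 + 8\right) + 58\right) \left(-67\right) = \left(13 + 58\right) \left(-67\right) = 71 \left(-67\right) = -4757$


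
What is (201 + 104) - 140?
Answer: 165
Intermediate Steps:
(201 + 104) - 140 = 305 - 140 = 165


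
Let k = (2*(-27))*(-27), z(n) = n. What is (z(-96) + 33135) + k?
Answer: 34497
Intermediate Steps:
k = 1458 (k = -54*(-27) = 1458)
(z(-96) + 33135) + k = (-96 + 33135) + 1458 = 33039 + 1458 = 34497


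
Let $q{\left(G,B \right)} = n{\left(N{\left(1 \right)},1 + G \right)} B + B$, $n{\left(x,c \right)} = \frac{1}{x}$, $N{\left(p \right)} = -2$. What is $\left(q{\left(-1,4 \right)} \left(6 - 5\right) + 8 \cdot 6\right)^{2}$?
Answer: $2500$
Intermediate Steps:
$q{\left(G,B \right)} = \frac{B}{2}$ ($q{\left(G,B \right)} = \frac{B}{-2} + B = - \frac{B}{2} + B = \frac{B}{2}$)
$\left(q{\left(-1,4 \right)} \left(6 - 5\right) + 8 \cdot 6\right)^{2} = \left(\frac{1}{2} \cdot 4 \left(6 - 5\right) + 8 \cdot 6\right)^{2} = \left(2 \cdot 1 + 48\right)^{2} = \left(2 + 48\right)^{2} = 50^{2} = 2500$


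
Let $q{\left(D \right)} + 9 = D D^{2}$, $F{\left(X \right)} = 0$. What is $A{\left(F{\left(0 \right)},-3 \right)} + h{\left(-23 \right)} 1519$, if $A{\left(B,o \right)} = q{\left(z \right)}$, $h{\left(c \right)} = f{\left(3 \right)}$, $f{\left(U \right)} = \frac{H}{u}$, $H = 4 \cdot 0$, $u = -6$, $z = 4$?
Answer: $55$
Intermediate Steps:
$H = 0$
$f{\left(U \right)} = 0$ ($f{\left(U \right)} = \frac{0}{-6} = 0 \left(- \frac{1}{6}\right) = 0$)
$h{\left(c \right)} = 0$
$q{\left(D \right)} = -9 + D^{3}$ ($q{\left(D \right)} = -9 + D D^{2} = -9 + D^{3}$)
$A{\left(B,o \right)} = 55$ ($A{\left(B,o \right)} = -9 + 4^{3} = -9 + 64 = 55$)
$A{\left(F{\left(0 \right)},-3 \right)} + h{\left(-23 \right)} 1519 = 55 + 0 \cdot 1519 = 55 + 0 = 55$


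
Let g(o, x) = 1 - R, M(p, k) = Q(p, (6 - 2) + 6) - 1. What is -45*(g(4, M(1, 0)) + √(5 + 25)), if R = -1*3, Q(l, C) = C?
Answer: -180 - 45*√30 ≈ -426.48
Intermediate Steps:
R = -3
M(p, k) = 9 (M(p, k) = ((6 - 2) + 6) - 1 = (4 + 6) - 1 = 10 - 1 = 9)
g(o, x) = 4 (g(o, x) = 1 - 1*(-3) = 1 + 3 = 4)
-45*(g(4, M(1, 0)) + √(5 + 25)) = -45*(4 + √(5 + 25)) = -45*(4 + √30) = -180 - 45*√30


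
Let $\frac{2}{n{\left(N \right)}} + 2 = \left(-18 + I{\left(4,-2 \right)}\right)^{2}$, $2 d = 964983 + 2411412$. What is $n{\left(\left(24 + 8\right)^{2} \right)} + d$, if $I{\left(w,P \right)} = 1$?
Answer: $\frac{969025369}{574} \approx 1.6882 \cdot 10^{6}$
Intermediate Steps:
$d = \frac{3376395}{2}$ ($d = \frac{964983 + 2411412}{2} = \frac{1}{2} \cdot 3376395 = \frac{3376395}{2} \approx 1.6882 \cdot 10^{6}$)
$n{\left(N \right)} = \frac{2}{287}$ ($n{\left(N \right)} = \frac{2}{-2 + \left(-18 + 1\right)^{2}} = \frac{2}{-2 + \left(-17\right)^{2}} = \frac{2}{-2 + 289} = \frac{2}{287}$)
$n{\left(\left(24 + 8\right)^{2} \right)} + d = \frac{2}{287} + \frac{3376395}{2} = \frac{969025369}{574}$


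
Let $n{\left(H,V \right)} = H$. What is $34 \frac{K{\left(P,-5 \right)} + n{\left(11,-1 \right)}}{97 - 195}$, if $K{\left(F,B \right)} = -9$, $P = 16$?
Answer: $- \frac{34}{49} \approx -0.69388$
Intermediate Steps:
$34 \frac{K{\left(P,-5 \right)} + n{\left(11,-1 \right)}}{97 - 195} = 34 \frac{-9 + 11}{97 - 195} = 34 \frac{2}{-98} = 34 \cdot 2 \left(- \frac{1}{98}\right) = 34 \left(- \frac{1}{49}\right) = - \frac{34}{49}$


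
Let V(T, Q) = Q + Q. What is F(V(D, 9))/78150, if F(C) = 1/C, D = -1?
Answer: 1/1406700 ≈ 7.1088e-7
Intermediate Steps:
V(T, Q) = 2*Q
F(V(D, 9))/78150 = 1/((2*9)*78150) = (1/78150)/18 = (1/18)*(1/78150) = 1/1406700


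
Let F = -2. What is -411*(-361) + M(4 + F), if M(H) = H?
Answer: 148373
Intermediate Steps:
-411*(-361) + M(4 + F) = -411*(-361) + (4 - 2) = 148371 + 2 = 148373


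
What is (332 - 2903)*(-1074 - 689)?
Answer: 4532673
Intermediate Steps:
(332 - 2903)*(-1074 - 689) = -2571*(-1763) = 4532673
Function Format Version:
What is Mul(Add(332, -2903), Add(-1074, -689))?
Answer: 4532673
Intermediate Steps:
Mul(Add(332, -2903), Add(-1074, -689)) = Mul(-2571, -1763) = 4532673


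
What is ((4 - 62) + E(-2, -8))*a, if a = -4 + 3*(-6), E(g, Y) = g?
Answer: 1320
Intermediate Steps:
a = -22 (a = -4 - 18 = -22)
((4 - 62) + E(-2, -8))*a = ((4 - 62) - 2)*(-22) = (-58 - 2)*(-22) = -60*(-22) = 1320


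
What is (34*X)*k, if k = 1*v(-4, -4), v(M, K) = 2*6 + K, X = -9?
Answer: -2448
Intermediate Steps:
v(M, K) = 12 + K
k = 8 (k = 1*(12 - 4) = 1*8 = 8)
(34*X)*k = (34*(-9))*8 = -306*8 = -2448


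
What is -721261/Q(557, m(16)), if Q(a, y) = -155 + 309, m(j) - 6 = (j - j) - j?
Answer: -721261/154 ≈ -4683.5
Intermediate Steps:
m(j) = 6 - j (m(j) = 6 + ((j - j) - j) = 6 + (0 - j) = 6 - j)
Q(a, y) = 154
-721261/Q(557, m(16)) = -721261/154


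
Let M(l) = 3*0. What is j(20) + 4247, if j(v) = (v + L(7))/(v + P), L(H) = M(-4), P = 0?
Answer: 4248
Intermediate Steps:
M(l) = 0
L(H) = 0
j(v) = 1 (j(v) = (v + 0)/(v + 0) = v/v = 1)
j(20) + 4247 = 1 + 4247 = 4248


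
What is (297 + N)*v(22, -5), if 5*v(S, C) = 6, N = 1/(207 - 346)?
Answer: 247692/695 ≈ 356.39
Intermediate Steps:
N = -1/139 (N = 1/(-139) = -1/139 ≈ -0.0071942)
v(S, C) = 6/5 (v(S, C) = (⅕)*6 = 6/5)
(297 + N)*v(22, -5) = (297 - 1/139)*(6/5) = (41282/139)*(6/5) = 247692/695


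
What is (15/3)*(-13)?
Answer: -65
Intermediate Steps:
(15/3)*(-13) = ((⅓)*15)*(-13) = 5*(-13) = -65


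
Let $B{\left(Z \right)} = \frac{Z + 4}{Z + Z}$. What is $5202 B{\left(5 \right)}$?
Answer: $\frac{23409}{5} \approx 4681.8$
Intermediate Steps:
$B{\left(Z \right)} = \frac{4 + Z}{2 Z}$
$5202 B{\left(5 \right)} = 5202 \frac{4 + 5}{2 \cdot 5} = 5202 \cdot \frac{1}{2} \cdot \frac{1}{5} \cdot 9 = 5202 \cdot \frac{9}{10} = \frac{23409}{5}$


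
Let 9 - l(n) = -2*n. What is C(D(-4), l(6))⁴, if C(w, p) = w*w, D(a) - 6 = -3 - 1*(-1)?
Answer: 65536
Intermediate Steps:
D(a) = 4 (D(a) = 6 + (-3 - 1*(-1)) = 6 + (-3 + 1) = 6 - 2 = 4)
l(n) = 9 + 2*n (l(n) = 9 - (-2)*n = 9 + 2*n)
C(w, p) = w²
C(D(-4), l(6))⁴ = (4²)⁴ = 16⁴ = 65536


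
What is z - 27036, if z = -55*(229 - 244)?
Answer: -26211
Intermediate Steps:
z = 825 (z = -55*(-15) = 825)
z - 27036 = 825 - 27036 = -26211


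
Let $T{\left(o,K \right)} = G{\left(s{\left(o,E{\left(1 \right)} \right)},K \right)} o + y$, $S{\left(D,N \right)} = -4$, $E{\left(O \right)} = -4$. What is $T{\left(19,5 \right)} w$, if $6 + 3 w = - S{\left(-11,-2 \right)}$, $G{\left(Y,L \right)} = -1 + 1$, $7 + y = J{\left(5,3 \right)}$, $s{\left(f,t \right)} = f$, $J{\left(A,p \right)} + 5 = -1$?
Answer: $\frac{26}{3} \approx 8.6667$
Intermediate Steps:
$J{\left(A,p \right)} = -6$ ($J{\left(A,p \right)} = -5 - 1 = -6$)
$y = -13$ ($y = -7 - 6 = -13$)
$G{\left(Y,L \right)} = 0$
$T{\left(o,K \right)} = -13$ ($T{\left(o,K \right)} = 0 o - 13 = 0 - 13 = -13$)
$w = - \frac{2}{3}$ ($w = -2 + \frac{\left(-1\right) \left(-4\right)}{3} = -2 + \frac{1}{3} \cdot 4 = -2 + \frac{4}{3} = - \frac{2}{3} \approx -0.66667$)
$T{\left(19,5 \right)} w = \left(-13\right) \left(- \frac{2}{3}\right) = \frac{26}{3}$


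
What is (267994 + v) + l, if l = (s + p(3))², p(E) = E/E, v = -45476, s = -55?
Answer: 225434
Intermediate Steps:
p(E) = 1
l = 2916 (l = (-55 + 1)² = (-54)² = 2916)
(267994 + v) + l = (267994 - 45476) + 2916 = 222518 + 2916 = 225434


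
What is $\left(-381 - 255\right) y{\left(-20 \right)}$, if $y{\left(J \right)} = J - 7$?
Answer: $17172$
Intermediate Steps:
$y{\left(J \right)} = -7 + J$ ($y{\left(J \right)} = J - 7 = -7 + J$)
$\left(-381 - 255\right) y{\left(-20 \right)} = \left(-381 - 255\right) \left(-7 - 20\right) = \left(-636\right) \left(-27\right) = 17172$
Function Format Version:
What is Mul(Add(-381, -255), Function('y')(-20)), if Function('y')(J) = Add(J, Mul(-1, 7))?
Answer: 17172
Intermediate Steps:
Function('y')(J) = Add(-7, J) (Function('y')(J) = Add(J, -7) = Add(-7, J))
Mul(Add(-381, -255), Function('y')(-20)) = Mul(Add(-381, -255), Add(-7, -20)) = Mul(-636, -27) = 17172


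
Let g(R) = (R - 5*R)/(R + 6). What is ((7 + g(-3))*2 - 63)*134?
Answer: -5494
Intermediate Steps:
g(R) = -4*R/(6 + R) (g(R) = (-4*R)/(6 + R) = -4*R/(6 + R))
((7 + g(-3))*2 - 63)*134 = ((7 - 4*(-3)/(6 - 3))*2 - 63)*134 = ((7 - 4*(-3)/3)*2 - 63)*134 = ((7 - 4*(-3)*1/3)*2 - 63)*134 = ((7 + 4)*2 - 63)*134 = (11*2 - 63)*134 = (22 - 63)*134 = -41*134 = -5494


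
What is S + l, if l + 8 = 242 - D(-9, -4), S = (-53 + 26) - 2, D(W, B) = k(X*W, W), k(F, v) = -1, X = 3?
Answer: 206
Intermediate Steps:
D(W, B) = -1
S = -29 (S = -27 - 2 = -29)
l = 235 (l = -8 + (242 - 1*(-1)) = -8 + (242 + 1) = -8 + 243 = 235)
S + l = -29 + 235 = 206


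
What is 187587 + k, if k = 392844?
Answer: 580431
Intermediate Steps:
187587 + k = 187587 + 392844 = 580431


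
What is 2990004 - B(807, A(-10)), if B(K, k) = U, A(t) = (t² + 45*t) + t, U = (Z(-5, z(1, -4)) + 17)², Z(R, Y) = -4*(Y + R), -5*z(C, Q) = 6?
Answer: 74706419/25 ≈ 2.9883e+6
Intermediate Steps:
z(C, Q) = -6/5 (z(C, Q) = -⅕*6 = -6/5)
Z(R, Y) = -4*R - 4*Y (Z(R, Y) = -4*(R + Y) = -4*R - 4*Y)
U = 43681/25 (U = ((-4*(-5) - 4*(-6/5)) + 17)² = ((20 + 24/5) + 17)² = (124/5 + 17)² = (209/5)² = 43681/25 ≈ 1747.2)
A(t) = t² + 46*t
B(K, k) = 43681/25
2990004 - B(807, A(-10)) = 2990004 - 1*43681/25 = 2990004 - 43681/25 = 74706419/25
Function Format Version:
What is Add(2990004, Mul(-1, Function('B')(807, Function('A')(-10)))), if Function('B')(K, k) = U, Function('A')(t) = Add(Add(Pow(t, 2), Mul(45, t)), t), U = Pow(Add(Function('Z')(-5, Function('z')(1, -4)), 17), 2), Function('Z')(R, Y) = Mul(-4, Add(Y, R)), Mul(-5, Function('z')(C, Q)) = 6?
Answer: Rational(74706419, 25) ≈ 2.9883e+6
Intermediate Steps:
Function('z')(C, Q) = Rational(-6, 5) (Function('z')(C, Q) = Mul(Rational(-1, 5), 6) = Rational(-6, 5))
Function('Z')(R, Y) = Add(Mul(-4, R), Mul(-4, Y)) (Function('Z')(R, Y) = Mul(-4, Add(R, Y)) = Add(Mul(-4, R), Mul(-4, Y)))
U = Rational(43681, 25) (U = Pow(Add(Add(Mul(-4, -5), Mul(-4, Rational(-6, 5))), 17), 2) = Pow(Add(Add(20, Rational(24, 5)), 17), 2) = Pow(Add(Rational(124, 5), 17), 2) = Pow(Rational(209, 5), 2) = Rational(43681, 25) ≈ 1747.2)
Function('A')(t) = Add(Pow(t, 2), Mul(46, t))
Function('B')(K, k) = Rational(43681, 25)
Add(2990004, Mul(-1, Function('B')(807, Function('A')(-10)))) = Add(2990004, Mul(-1, Rational(43681, 25))) = Add(2990004, Rational(-43681, 25)) = Rational(74706419, 25)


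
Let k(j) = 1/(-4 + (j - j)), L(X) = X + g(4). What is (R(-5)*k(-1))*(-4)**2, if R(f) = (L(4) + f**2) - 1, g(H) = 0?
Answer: -112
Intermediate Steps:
L(X) = X (L(X) = X + 0 = X)
k(j) = -1/4 (k(j) = 1/(-4 + 0) = 1/(-4) = -1/4)
R(f) = 3 + f**2 (R(f) = (4 + f**2) - 1 = 3 + f**2)
(R(-5)*k(-1))*(-4)**2 = ((3 + (-5)**2)*(-1/4))*(-4)**2 = ((3 + 25)*(-1/4))*16 = (28*(-1/4))*16 = -7*16 = -112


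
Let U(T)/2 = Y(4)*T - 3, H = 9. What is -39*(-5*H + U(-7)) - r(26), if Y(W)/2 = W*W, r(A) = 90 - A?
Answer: 19397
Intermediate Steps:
Y(W) = 2*W**2 (Y(W) = 2*(W*W) = 2*W**2)
U(T) = -6 + 64*T (U(T) = 2*((2*4**2)*T - 3) = 2*((2*16)*T - 3) = 2*(32*T - 3) = 2*(-3 + 32*T) = -6 + 64*T)
-39*(-5*H + U(-7)) - r(26) = -39*(-5*9 + (-6 + 64*(-7))) - (90 - 1*26) = -39*(-45 + (-6 - 448)) - (90 - 26) = -39*(-45 - 454) - 1*64 = -39*(-499) - 64 = 19461 - 64 = 19397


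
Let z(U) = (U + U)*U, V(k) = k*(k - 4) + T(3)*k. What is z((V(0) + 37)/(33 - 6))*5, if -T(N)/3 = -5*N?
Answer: 13690/729 ≈ 18.779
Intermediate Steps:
T(N) = 15*N (T(N) = -(-15)*N = 15*N)
V(k) = 45*k + k*(-4 + k) (V(k) = k*(k - 4) + (15*3)*k = k*(-4 + k) + 45*k = 45*k + k*(-4 + k))
z(U) = 2*U² (z(U) = (2*U)*U = 2*U²)
z((V(0) + 37)/(33 - 6))*5 = (2*((0*(41 + 0) + 37)/(33 - 6))²)*5 = (2*((0*41 + 37)/27)²)*5 = (2*((0 + 37)*(1/27))²)*5 = (2*(37*(1/27))²)*5 = (2*(37/27)²)*5 = (2*(1369/729))*5 = (2738/729)*5 = 13690/729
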